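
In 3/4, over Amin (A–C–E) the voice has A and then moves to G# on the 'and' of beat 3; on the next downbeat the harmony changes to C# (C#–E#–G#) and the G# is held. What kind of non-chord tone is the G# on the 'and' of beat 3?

The harmony at that moment is A minor triad (A, C, E); G# is not a chord tone.
It is approached by step down from A and then sustained as the same pitch into the next harmony.
Arriving early and becoming a chord tone when the harmony changes — an anticipation.

Anticipation.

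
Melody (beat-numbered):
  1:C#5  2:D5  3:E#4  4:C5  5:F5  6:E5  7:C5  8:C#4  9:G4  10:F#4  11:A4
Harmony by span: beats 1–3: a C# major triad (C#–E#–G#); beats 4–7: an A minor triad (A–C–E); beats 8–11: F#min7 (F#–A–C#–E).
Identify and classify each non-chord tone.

D5 (beat 2) — escape tone; F5 (beat 5) — appoggiatura; G4 (beat 9) — appoggiatura.

The harmony at that moment is C# major triad (C#, E#, G#); D5 is not a chord tone.
It is approached by step up from C#5 and left by leap down to E#4.
Step in, leap out — an escape tone.
The harmony at that moment is A minor triad (A, C, E); F5 is not a chord tone.
It is approached by leap up from C5 and left by step down to E5.
Leap in, step out — an appoggiatura.
The harmony at that moment is F# minor seventh chord (F#, A, C#, E); G4 is not a chord tone.
It is approached by leap up from C#4 and left by step down to F#4.
Leap in, step out — an appoggiatura.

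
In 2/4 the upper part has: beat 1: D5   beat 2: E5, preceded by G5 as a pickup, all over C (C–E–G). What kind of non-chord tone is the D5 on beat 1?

The harmony at that moment is C major triad (C, E, G); D5 is not a chord tone.
It is approached by leap down from G5 and left by step up to E5.
Leap in, step out, metrically accented — an appoggiatura.

Appoggiatura.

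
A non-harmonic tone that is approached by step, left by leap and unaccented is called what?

Approach: by step. Departure: by leap. Metric position: weak.
Step in, leap out, from a weak position — an escape tone (échappée). (It is the mirror image of the appoggiatura, which leaps in and steps out on a strong beat.)

Escape tone.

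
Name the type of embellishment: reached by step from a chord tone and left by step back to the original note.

Neighbor tone.

Approach: by step. Departure: by step in the opposite direction, back to the starting pitch.
Stepwise on both sides but reversing to return to the same chord tone — a neighbor tone. (Had it continued onward in the same direction it would be a passing tone instead.)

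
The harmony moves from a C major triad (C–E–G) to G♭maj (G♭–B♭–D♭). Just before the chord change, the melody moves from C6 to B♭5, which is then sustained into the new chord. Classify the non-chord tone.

The harmony at that moment is C major triad (C, E, G); B♭5 is not a chord tone.
It is approached by step down from C6 and then sustained as the same pitch into the next harmony.
Arriving early and becoming a chord tone when the harmony changes — an anticipation.

B♭5 is an anticipation.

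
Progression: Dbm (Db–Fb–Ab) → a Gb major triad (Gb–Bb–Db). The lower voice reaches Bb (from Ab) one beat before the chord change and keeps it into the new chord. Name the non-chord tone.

Bb is an anticipation.

The harmony at that moment is Db minor triad (Db, Fb, Ab); Bb is not a chord tone.
It is approached by step up from Ab and then sustained as the same pitch into the next harmony.
Arriving early and becoming a chord tone when the harmony changes — an anticipation.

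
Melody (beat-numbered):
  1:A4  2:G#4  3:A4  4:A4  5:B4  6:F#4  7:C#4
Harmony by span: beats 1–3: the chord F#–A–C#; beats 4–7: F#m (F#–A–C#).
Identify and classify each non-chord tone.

G#4 (beat 2) — neighbor tone; B4 (beat 5) — escape tone.

The harmony at that moment is F# minor triad (F#, A, C#); G#4 is not a chord tone.
It is approached by step down from A4 and left by step up to A4.
Step away and step back to the same note — a neighbor tone (lower neighbor).
The harmony at that moment is F# minor triad (F#, A, C#); B4 is not a chord tone.
It is approached by step up from A4 and left by leap down to F#4.
Step in, leap out — an escape tone.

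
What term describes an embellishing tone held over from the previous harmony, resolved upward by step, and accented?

Retardation.

Approach: by preparation — the pitch is first a chord tone, then held (tied or repeated) while the harmony changes under it. Departure: up by step. Metric position: strong.
A prepared dissonance that resolves upward by step — a retardation. (The same figure resolving downward would be a suspension.)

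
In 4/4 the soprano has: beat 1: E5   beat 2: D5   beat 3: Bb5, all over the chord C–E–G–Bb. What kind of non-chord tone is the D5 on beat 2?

The harmony at that moment is C dominant seventh chord (C, E, G, Bb); D5 is not a chord tone.
It is approached by step down from E5 and left by leap up to Bb5.
Step in, leap out, on a weak beat — an escape tone.

Escape tone.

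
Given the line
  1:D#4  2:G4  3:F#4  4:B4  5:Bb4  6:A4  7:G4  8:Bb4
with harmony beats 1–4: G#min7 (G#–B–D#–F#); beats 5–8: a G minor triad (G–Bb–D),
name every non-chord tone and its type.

The harmony at that moment is G# minor seventh chord (G#, B, D#, F#); G4 is not a chord tone.
It is approached by leap up from D#4 and left by step down to F#4.
Leap in, step out — an appoggiatura.
The harmony at that moment is G minor triad (G, Bb, D); A4 is not a chord tone.
It is approached by step down from Bb4 and left by step down to G4.
Step in, step out in the same direction — a passing tone.

G4 (beat 2) — appoggiatura; A4 (beat 6) — passing tone.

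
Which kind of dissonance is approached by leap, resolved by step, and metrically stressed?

Approach: by leap. Departure: by step. Metric position: strong.
Leap in, step out, in a metrically strong position — an appoggiatura. (It is the mirror image of the escape tone, which steps in and leaps out from a weak position.)

Appoggiatura.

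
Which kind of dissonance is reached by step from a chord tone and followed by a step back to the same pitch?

Approach: by step. Departure: by step in the opposite direction, back to the starting pitch.
Stepwise on both sides but reversing to return to the same chord tone — a neighbor tone. (Had it continued onward in the same direction it would be a passing tone instead.)

Neighbor tone.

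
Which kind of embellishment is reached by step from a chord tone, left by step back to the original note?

Neighbor tone.

Approach: by step. Departure: by step in the opposite direction, back to the starting pitch.
Stepwise on both sides but reversing to return to the same chord tone — a neighbor tone. (Had it continued onward in the same direction it would be a passing tone instead.)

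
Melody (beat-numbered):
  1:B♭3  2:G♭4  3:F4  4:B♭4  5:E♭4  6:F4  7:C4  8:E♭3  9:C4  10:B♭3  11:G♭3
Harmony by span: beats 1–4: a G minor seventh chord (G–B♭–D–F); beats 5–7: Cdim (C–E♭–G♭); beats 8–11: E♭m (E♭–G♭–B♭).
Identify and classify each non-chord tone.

The harmony at that moment is G minor seventh chord (G, B♭, D, F); G♭4 is not a chord tone.
It is approached by leap up from B♭3 and left by step down to F4.
Leap in, step out — an appoggiatura.
The harmony at that moment is C diminished triad (C, E♭, G♭); F4 is not a chord tone.
It is approached by step up from E♭4 and left by leap down to C4.
Step in, leap out — an escape tone.
The harmony at that moment is E♭ minor triad (E♭, G♭, B♭); C4 is not a chord tone.
It is approached by leap up from E♭3 and left by step down to B♭3.
Leap in, step out — an appoggiatura.

G♭4 (beat 2) — appoggiatura; F4 (beat 6) — escape tone; C4 (beat 9) — appoggiatura.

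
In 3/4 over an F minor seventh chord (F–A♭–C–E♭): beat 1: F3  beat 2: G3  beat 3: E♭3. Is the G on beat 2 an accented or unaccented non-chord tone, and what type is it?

The harmony at that moment is F minor seventh chord (F, A♭, C, E♭); G3 is not a chord tone.
It is approached by step up from F3 and left by leap down to E♭3.
Step in, leap out — an escape tone.
It falls on a weak beat, so it is unaccented.

Unaccented escape tone.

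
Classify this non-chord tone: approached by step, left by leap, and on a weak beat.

Escape tone.

Approach: by step. Departure: by leap. Metric position: weak.
Step in, leap out, from a weak position — an escape tone (échappée). (It is the mirror image of the appoggiatura, which leaps in and steps out on a strong beat.)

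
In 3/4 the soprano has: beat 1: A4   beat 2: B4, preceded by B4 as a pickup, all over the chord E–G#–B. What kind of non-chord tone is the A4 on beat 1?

Lower neighbor tone.

The harmony at that moment is E major triad (E, G#, B); A4 is not a chord tone.
It is approached by step down from B4 and left by step up to B4.
Step away and step back to the same note — a neighbor tone (lower neighbor).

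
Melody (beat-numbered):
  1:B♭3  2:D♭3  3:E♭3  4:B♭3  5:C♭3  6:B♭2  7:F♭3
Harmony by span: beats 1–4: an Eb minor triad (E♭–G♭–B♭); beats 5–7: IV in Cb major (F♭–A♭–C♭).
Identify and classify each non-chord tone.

The harmony at that moment is E♭ minor triad (E♭, G♭, B♭); D♭3 is not a chord tone.
It is approached by leap down from B♭3 and left by step up to E♭3.
Leap in, step out — an appoggiatura.
The harmony at that moment is F♭ major triad (F♭, A♭, C♭); B♭2 is not a chord tone.
It is approached by step down from C♭3 and left by leap up to F♭3.
Step in, leap out — an escape tone.

D♭3 (beat 2) — appoggiatura; B♭2 (beat 6) — escape tone.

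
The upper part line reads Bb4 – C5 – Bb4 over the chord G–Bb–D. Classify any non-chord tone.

C5 is a neighbor tone.

The harmony at that moment is G minor triad (G, Bb, D); C5 is not a chord tone.
It is approached by step up from Bb4 and left by step down to Bb4.
Step away and step back to the same note — a neighbor tone (upper neighbor).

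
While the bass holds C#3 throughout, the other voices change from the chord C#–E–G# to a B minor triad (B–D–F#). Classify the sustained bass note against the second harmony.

Pedal tone (pedal point).

The harmony at that moment is B minor triad (B, D, F#); C#3 is not a chord tone.
It is held over (the same pitch as the preceding C#3) and then sustained as the same pitch into the next harmony.
Sustained through a change of harmony — a pedal tone.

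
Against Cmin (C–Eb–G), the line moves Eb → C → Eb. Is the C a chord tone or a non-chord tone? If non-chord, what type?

C minor triad contains C, Eb, G; C is the root, so it is a chord tone.

Chord tone (the root of C minor triad).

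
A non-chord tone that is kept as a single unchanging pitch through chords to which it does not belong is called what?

Approach: none. Departure: none — a single pitch is sustained while the chords change around it, passing through harmonies that do not contain it.
No melodic motion at all; the dissonance is created entirely by the moving harmonies against the stationary note — a pedal tone (pedal point).

Pedal tone.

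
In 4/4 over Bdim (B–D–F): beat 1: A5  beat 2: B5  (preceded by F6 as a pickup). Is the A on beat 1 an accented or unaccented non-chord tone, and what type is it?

The harmony at that moment is B diminished triad (B, D, F); A5 is not a chord tone.
It is approached by leap down from F6 and left by step up to B5.
Leap in, step out — an appoggiatura.
It falls on the downbeat, so it is accented.

Accented appoggiatura.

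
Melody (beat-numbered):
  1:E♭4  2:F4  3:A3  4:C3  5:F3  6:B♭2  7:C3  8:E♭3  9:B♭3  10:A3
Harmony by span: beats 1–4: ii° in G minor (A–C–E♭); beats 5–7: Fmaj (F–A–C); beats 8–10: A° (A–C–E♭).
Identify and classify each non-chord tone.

The harmony at that moment is A diminished triad (A, C, E♭); F4 is not a chord tone.
It is approached by step up from E♭4 and left by leap down to A3.
Step in, leap out — an escape tone.
The harmony at that moment is F major triad (F, A, C); B♭2 is not a chord tone.
It is approached by leap down from F3 and left by step up to C3.
Leap in, step out — an appoggiatura.
The harmony at that moment is A diminished triad (A, C, E♭); B♭3 is not a chord tone.
It is approached by leap up from E♭3 and left by step down to A3.
Leap in, step out — an appoggiatura.

F4 (beat 2) — escape tone; B♭2 (beat 6) — appoggiatura; B♭3 (beat 9) — appoggiatura.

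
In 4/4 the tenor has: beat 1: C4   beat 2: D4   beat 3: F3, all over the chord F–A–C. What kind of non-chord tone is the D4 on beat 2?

Escape tone.

The harmony at that moment is F major triad (F, A, C); D4 is not a chord tone.
It is approached by step up from C4 and left by leap down to F3.
Step in, leap out, on a weak beat — an escape tone.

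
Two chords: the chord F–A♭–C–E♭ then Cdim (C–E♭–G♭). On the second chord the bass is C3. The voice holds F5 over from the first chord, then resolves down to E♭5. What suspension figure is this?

At the second chord the bass is C3. The suspended F5 lies a fourth above the bass; after resolving down by step to E♭5, the interval above the bass becomes a third.
Suspension figures are named by those two intervals: 4–3.

4–3 suspension.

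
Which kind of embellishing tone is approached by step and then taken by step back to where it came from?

Approach: by step. Departure: by step in the opposite direction, back to the starting pitch.
Stepwise on both sides but reversing to return to the same chord tone — a neighbor tone. (Had it continued onward in the same direction it would be a passing tone instead.)

Neighbor tone.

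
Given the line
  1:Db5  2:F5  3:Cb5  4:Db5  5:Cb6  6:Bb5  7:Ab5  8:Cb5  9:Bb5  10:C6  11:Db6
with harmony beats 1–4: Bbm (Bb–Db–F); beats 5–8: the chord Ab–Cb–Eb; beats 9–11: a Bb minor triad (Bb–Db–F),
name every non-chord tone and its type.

The harmony at that moment is Bb minor triad (Bb, Db, F); Cb5 is not a chord tone.
It is approached by leap down from F5 and left by step up to Db5.
Leap in, step out — an appoggiatura.
The harmony at that moment is Ab minor triad (Ab, Cb, Eb); Bb5 is not a chord tone.
It is approached by step down from Cb6 and left by step down to Ab5.
Step in, step out in the same direction — a passing tone.
The harmony at that moment is Bb minor triad (Bb, Db, F); C6 is not a chord tone.
It is approached by step up from Bb5 and left by step up to Db6.
Step in, step out in the same direction — a passing tone.

Cb5 (beat 3) — appoggiatura; Bb5 (beat 6) — passing tone; C6 (beat 10) — passing tone.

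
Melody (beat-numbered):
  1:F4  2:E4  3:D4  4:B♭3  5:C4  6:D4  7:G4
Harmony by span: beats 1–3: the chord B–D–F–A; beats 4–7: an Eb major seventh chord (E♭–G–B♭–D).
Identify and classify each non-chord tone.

The harmony at that moment is B half-diminished seventh chord (B, D, F, A); E4 is not a chord tone.
It is approached by step down from F4 and left by step down to D4.
Step in, step out in the same direction — a passing tone.
The harmony at that moment is E♭ major seventh chord (E♭, G, B♭, D); C4 is not a chord tone.
It is approached by step up from B♭3 and left by step up to D4.
Step in, step out in the same direction — a passing tone.

E4 (beat 2) — passing tone; C4 (beat 5) — passing tone.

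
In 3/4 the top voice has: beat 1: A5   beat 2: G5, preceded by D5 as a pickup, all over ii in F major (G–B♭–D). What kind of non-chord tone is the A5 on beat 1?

The harmony at that moment is G minor triad (G, B♭, D); A5 is not a chord tone.
It is approached by leap up from D5 and left by step down to G5.
Leap in, step out, metrically accented — an appoggiatura.

Appoggiatura.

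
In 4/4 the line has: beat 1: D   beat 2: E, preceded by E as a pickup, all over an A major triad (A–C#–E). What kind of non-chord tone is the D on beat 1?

Lower neighbor tone.

The harmony at that moment is A major triad (A, C#, E); D is not a chord tone.
It is approached by step down from E and left by step up to E.
Step away and step back to the same note — a neighbor tone (lower neighbor).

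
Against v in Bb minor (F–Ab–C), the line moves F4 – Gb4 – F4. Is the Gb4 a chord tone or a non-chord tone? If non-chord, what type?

The harmony at that moment is F minor triad (F, Ab, C); Gb4 is not a chord tone.
It is approached by step up from F4 and left by step down to F4.
Step away and step back to the same note — a neighbor tone (upper neighbor).

Non-chord tone — a neighbor tone.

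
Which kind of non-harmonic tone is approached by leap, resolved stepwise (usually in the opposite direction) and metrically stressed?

Approach: by leap. Departure: by step. Metric position: strong.
Leap in, step out, in a metrically strong position — an appoggiatura. (It is the mirror image of the escape tone, which steps in and leaps out from a weak position.)

Appoggiatura.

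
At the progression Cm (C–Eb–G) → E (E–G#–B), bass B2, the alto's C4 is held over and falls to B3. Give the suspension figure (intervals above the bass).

9–8 suspension.

At the second chord the bass is B2. The suspended C4 lies a ninth above the bass; after resolving down by step to B3, the interval above the bass becomes an octave.
Suspension figures are named by those two intervals: 9–8.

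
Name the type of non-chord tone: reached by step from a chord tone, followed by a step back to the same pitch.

Neighbor tone.

Approach: by step. Departure: by step in the opposite direction, back to the starting pitch.
Stepwise on both sides but reversing to return to the same chord tone — a neighbor tone. (Had it continued onward in the same direction it would be a passing tone instead.)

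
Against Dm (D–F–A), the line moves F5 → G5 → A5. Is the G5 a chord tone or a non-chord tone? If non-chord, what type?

Non-chord tone — a passing tone.

The harmony at that moment is D minor triad (D, F, A); G5 is not a chord tone.
It is approached by step up from F5 and left by step up to A5.
Step in, step out in the same direction — a passing tone.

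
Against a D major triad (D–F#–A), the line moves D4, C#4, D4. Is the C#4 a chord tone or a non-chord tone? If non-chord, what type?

The harmony at that moment is D major triad (D, F#, A); C#4 is not a chord tone.
It is approached by step down from D4 and left by step up to D4.
Step away and step back to the same note — a neighbor tone (lower neighbor).

Non-chord tone — a neighbor tone.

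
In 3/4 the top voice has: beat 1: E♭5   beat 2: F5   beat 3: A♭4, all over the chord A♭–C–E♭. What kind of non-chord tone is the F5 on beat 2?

Escape tone.

The harmony at that moment is A♭ major triad (A♭, C, E♭); F5 is not a chord tone.
It is approached by step up from E♭5 and left by leap down to A♭4.
Step in, leap out, on a weak beat — an escape tone.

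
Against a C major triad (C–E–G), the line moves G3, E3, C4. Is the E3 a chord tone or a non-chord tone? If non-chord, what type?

C major triad contains C, E, G; E is the third, so it is a chord tone.

Chord tone (the third of C major triad).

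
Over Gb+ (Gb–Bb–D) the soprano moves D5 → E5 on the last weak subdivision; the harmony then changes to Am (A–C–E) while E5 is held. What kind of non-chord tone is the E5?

E5 is an anticipation.

The harmony at that moment is Gb augmented triad (Gb, Bb, D); E5 is not a chord tone.
It is approached by step up from D5 and then sustained as the same pitch into the next harmony.
Arriving early and becoming a chord tone when the harmony changes — an anticipation.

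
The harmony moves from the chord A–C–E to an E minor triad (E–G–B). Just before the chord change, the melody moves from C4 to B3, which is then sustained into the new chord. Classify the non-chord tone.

B3 is an anticipation.

The harmony at that moment is A minor triad (A, C, E); B3 is not a chord tone.
It is approached by step down from C4 and then sustained as the same pitch into the next harmony.
Arriving early and becoming a chord tone when the harmony changes — an anticipation.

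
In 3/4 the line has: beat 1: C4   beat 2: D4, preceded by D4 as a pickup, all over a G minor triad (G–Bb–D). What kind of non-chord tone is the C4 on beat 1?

Lower neighbor tone.

The harmony at that moment is G minor triad (G, Bb, D); C4 is not a chord tone.
It is approached by step down from D4 and left by step up to D4.
Step away and step back to the same note — a neighbor tone (lower neighbor).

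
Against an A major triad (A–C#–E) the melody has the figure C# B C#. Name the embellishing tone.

B is a neighbor tone.

The harmony at that moment is A major triad (A, C#, E); B is not a chord tone.
It is approached by step down from C# and left by step up to C#.
Step away and step back to the same note — a neighbor tone (lower neighbor).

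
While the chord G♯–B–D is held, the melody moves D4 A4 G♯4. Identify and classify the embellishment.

A4 is an appoggiatura.

The harmony at that moment is G♯ diminished triad (G♯, B, D); A4 is not a chord tone.
It is approached by leap up from D4 and left by step down to G♯4.
Leap in, step out — an appoggiatura.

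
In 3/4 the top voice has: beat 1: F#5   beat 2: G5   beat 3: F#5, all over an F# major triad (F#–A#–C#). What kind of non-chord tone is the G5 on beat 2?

Upper neighbor tone.

The harmony at that moment is F# major triad (F#, A#, C#); G5 is not a chord tone.
It is approached by step up from F#5 and left by step down to F#5.
Step away and step back to the same note — a neighbor tone (upper neighbor).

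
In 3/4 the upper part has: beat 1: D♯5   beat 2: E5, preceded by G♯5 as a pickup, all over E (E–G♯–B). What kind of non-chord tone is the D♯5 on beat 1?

Appoggiatura.

The harmony at that moment is E major triad (E, G♯, B); D♯5 is not a chord tone.
It is approached by leap down from G♯5 and left by step up to E5.
Leap in, step out, metrically accented — an appoggiatura.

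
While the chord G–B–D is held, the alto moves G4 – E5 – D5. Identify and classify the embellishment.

The harmony at that moment is G major triad (G, B, D); E5 is not a chord tone.
It is approached by leap up from G4 and left by step down to D5.
Leap in, step out — an appoggiatura.

E5 is an appoggiatura.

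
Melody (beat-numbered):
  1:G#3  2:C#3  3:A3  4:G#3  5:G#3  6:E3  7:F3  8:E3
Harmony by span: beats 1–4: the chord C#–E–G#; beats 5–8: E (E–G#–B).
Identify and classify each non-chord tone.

A3 (beat 3) — appoggiatura; F3 (beat 7) — neighbor tone.

The harmony at that moment is C# minor triad (C#, E, G#); A3 is not a chord tone.
It is approached by leap up from C#3 and left by step down to G#3.
Leap in, step out — an appoggiatura.
The harmony at that moment is E major triad (E, G#, B); F3 is not a chord tone.
It is approached by step up from E3 and left by step down to E3.
Step away and step back to the same note — a neighbor tone (upper neighbor).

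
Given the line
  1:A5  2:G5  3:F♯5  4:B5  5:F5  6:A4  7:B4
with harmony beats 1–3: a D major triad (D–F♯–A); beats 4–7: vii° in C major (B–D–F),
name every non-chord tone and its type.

G5 (beat 2) — passing tone; A4 (beat 6) — appoggiatura.

The harmony at that moment is D major triad (D, F♯, A); G5 is not a chord tone.
It is approached by step down from A5 and left by step down to F♯5.
Step in, step out in the same direction — a passing tone.
The harmony at that moment is B diminished triad (B, D, F); A4 is not a chord tone.
It is approached by leap down from F5 and left by step up to B4.
Leap in, step out — an appoggiatura.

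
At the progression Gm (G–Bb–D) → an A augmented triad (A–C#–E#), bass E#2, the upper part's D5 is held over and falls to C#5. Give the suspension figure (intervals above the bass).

At the second chord the bass is E#2. The suspended D5 lies a seventh above the bass; after resolving down by step to C#5, the interval above the bass becomes a sixth.
Suspension figures are named by those two intervals: 7–6.

7–6 suspension.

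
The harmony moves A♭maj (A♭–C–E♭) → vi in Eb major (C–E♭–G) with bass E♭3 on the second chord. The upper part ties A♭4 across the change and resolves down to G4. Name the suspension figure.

At the second chord the bass is E♭3. The suspended A♭4 lies a fourth above the bass; after resolving down by step to G4, the interval above the bass becomes a third.
Suspension figures are named by those two intervals: 4–3.

4–3 suspension.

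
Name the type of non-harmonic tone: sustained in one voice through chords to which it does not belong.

Pedal tone.

Approach: none. Departure: none — a single pitch is sustained while the chords change around it, passing through harmonies that do not contain it.
No melodic motion at all; the dissonance is created entirely by the moving harmonies against the stationary note — a pedal tone (pedal point).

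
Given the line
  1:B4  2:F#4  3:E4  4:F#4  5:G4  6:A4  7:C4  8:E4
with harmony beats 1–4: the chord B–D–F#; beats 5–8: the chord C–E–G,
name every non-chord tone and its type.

The harmony at that moment is B minor triad (B, D, F#); E4 is not a chord tone.
It is approached by step down from F#4 and left by step up to F#4.
Step away and step back to the same note — a neighbor tone (lower neighbor).
The harmony at that moment is C major triad (C, E, G); A4 is not a chord tone.
It is approached by step up from G4 and left by leap down to C4.
Step in, leap out — an escape tone.

E4 (beat 3) — neighbor tone; A4 (beat 6) — escape tone.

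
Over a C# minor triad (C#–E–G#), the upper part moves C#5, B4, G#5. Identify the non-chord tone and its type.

The harmony at that moment is C# minor triad (C#, E, G#); B4 is not a chord tone.
It is approached by step down from C#5 and left by leap up to G#5.
Step in, leap out — an escape tone.

B4 is an escape tone.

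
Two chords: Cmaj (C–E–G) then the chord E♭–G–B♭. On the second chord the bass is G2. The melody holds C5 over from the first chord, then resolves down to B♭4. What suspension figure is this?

4–3 suspension.

At the second chord the bass is G2. The suspended C5 lies a fourth above the bass; after resolving down by step to B♭4, the interval above the bass becomes a third.
Suspension figures are named by those two intervals: 4–3.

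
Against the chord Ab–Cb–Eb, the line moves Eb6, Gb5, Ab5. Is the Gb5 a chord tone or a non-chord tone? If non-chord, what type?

Non-chord tone — an appoggiatura.

The harmony at that moment is Ab minor triad (Ab, Cb, Eb); Gb5 is not a chord tone.
It is approached by leap down from Eb6 and left by step up to Ab5.
Leap in, step out — an appoggiatura.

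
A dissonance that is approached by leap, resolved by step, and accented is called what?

Approach: by leap. Departure: by step. Metric position: strong.
Leap in, step out, in a metrically strong position — an appoggiatura. (It is the mirror image of the escape tone, which steps in and leaps out from a weak position.)

Appoggiatura.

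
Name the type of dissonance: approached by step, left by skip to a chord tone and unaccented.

Escape tone.

Approach: by step. Departure: by leap. Metric position: weak.
Step in, leap out, from a weak position — an escape tone (échappée). (It is the mirror image of the appoggiatura, which leaps in and steps out on a strong beat.)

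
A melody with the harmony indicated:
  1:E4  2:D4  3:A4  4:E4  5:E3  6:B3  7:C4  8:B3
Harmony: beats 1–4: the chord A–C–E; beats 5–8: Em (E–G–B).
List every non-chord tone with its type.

D4 (beat 2) — escape tone; C4 (beat 7) — neighbor tone.

The harmony at that moment is A minor triad (A, C, E); D4 is not a chord tone.
It is approached by step down from E4 and left by leap up to A4.
Step in, leap out — an escape tone.
The harmony at that moment is E minor triad (E, G, B); C4 is not a chord tone.
It is approached by step up from B3 and left by step down to B3.
Step away and step back to the same note — a neighbor tone (upper neighbor).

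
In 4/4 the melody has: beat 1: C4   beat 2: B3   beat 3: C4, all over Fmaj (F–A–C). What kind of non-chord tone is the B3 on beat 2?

Lower neighbor tone.

The harmony at that moment is F major triad (F, A, C); B3 is not a chord tone.
It is approached by step down from C4 and left by step up to C4.
Step away and step back to the same note — a neighbor tone (lower neighbor).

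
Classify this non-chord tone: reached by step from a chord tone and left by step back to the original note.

Neighbor tone.

Approach: by step. Departure: by step in the opposite direction, back to the starting pitch.
Stepwise on both sides but reversing to return to the same chord tone — a neighbor tone. (Had it continued onward in the same direction it would be a passing tone instead.)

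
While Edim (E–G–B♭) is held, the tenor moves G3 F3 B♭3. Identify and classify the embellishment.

The harmony at that moment is E diminished triad (E, G, B♭); F3 is not a chord tone.
It is approached by step down from G3 and left by leap up to B♭3.
Step in, leap out — an escape tone.

F3 is an escape tone.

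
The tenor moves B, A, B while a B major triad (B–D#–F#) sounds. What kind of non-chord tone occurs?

A is a neighbor tone.

The harmony at that moment is B major triad (B, D#, F#); A is not a chord tone.
It is approached by step down from B and left by step up to B.
Step away and step back to the same note — a neighbor tone (lower neighbor).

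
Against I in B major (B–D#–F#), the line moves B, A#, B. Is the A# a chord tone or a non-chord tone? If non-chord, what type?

The harmony at that moment is B major triad (B, D#, F#); A# is not a chord tone.
It is approached by step down from B and left by step up to B.
Step away and step back to the same note — a neighbor tone (lower neighbor).

Non-chord tone — a neighbor tone.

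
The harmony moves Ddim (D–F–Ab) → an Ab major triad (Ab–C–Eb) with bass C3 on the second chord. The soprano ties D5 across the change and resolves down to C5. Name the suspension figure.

At the second chord the bass is C3. The suspended D5 lies a ninth above the bass; after resolving down by step to C5, the interval above the bass becomes an octave.
Suspension figures are named by those two intervals: 9–8.

9–8 suspension.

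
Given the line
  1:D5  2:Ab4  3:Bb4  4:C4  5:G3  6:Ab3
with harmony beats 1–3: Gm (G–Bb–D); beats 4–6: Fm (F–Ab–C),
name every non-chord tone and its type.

Ab4 (beat 2) — appoggiatura; G3 (beat 5) — appoggiatura.

The harmony at that moment is G minor triad (G, Bb, D); Ab4 is not a chord tone.
It is approached by leap down from D5 and left by step up to Bb4.
Leap in, step out — an appoggiatura.
The harmony at that moment is F minor triad (F, Ab, C); G3 is not a chord tone.
It is approached by leap down from C4 and left by step up to Ab3.
Leap in, step out — an appoggiatura.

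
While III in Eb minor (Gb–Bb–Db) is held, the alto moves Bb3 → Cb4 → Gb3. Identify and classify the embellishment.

Cb4 is an escape tone.

The harmony at that moment is Gb major triad (Gb, Bb, Db); Cb4 is not a chord tone.
It is approached by step up from Bb3 and left by leap down to Gb3.
Step in, leap out — an escape tone.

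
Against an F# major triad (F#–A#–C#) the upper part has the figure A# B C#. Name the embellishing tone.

The harmony at that moment is F# major triad (F#, A#, C#); B is not a chord tone.
It is approached by step up from A# and left by step up to C#.
Step in, step out in the same direction — a passing tone.

B is a passing tone.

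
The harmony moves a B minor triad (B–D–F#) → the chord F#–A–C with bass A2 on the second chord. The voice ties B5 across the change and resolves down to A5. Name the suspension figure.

At the second chord the bass is A2. The suspended B5 lies a ninth above the bass; after resolving down by step to A5, the interval above the bass becomes an octave.
Suspension figures are named by those two intervals: 9–8.

9–8 suspension.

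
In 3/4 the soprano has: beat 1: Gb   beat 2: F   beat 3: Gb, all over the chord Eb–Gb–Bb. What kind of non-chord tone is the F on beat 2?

Lower neighbor tone.

The harmony at that moment is Eb minor triad (Eb, Gb, Bb); F is not a chord tone.
It is approached by step down from Gb and left by step up to Gb.
Step away and step back to the same note — a neighbor tone (lower neighbor).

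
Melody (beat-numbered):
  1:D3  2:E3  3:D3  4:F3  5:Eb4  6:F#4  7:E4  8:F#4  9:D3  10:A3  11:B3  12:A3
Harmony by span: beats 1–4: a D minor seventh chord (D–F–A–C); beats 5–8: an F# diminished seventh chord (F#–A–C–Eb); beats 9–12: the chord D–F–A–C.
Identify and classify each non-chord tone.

The harmony at that moment is D minor seventh chord (D, F, A, C); E3 is not a chord tone.
It is approached by step up from D3 and left by step down to D3.
Step away and step back to the same note — a neighbor tone (upper neighbor).
The harmony at that moment is F# diminished seventh chord (F#, A, C, Eb); E4 is not a chord tone.
It is approached by step down from F#4 and left by step up to F#4.
Step away and step back to the same note — a neighbor tone (lower neighbor).
The harmony at that moment is D minor seventh chord (D, F, A, C); B3 is not a chord tone.
It is approached by step up from A3 and left by step down to A3.
Step away and step back to the same note — a neighbor tone (upper neighbor).

E3 (beat 2) — neighbor tone; E4 (beat 7) — neighbor tone; B3 (beat 11) — neighbor tone.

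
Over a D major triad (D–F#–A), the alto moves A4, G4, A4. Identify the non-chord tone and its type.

G4 is a neighbor tone.

The harmony at that moment is D major triad (D, F#, A); G4 is not a chord tone.
It is approached by step down from A4 and left by step up to A4.
Step away and step back to the same note — a neighbor tone (lower neighbor).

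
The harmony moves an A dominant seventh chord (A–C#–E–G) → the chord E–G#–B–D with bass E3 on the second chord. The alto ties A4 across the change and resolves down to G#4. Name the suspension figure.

At the second chord the bass is E3. The suspended A4 lies a fourth above the bass; after resolving down by step to G#4, the interval above the bass becomes a third.
Suspension figures are named by those two intervals: 4–3.

4–3 suspension.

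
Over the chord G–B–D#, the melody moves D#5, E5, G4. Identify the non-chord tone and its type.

E5 is an escape tone.

The harmony at that moment is G augmented triad (G, B, D#); E5 is not a chord tone.
It is approached by step up from D#5 and left by leap down to G4.
Step in, leap out — an escape tone.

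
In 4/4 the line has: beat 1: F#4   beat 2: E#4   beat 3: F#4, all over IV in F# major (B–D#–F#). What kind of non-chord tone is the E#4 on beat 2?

Lower neighbor tone.

The harmony at that moment is B major triad (B, D#, F#); E#4 is not a chord tone.
It is approached by step down from F#4 and left by step up to F#4.
Step away and step back to the same note — a neighbor tone (lower neighbor).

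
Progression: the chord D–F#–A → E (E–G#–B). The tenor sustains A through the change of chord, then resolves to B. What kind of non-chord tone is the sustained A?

A is a retardation.

The harmony at that moment is E major triad (E, G#, B); A is not a chord tone.
It is held over (the same pitch as the preceding A) and left by step up to B.
Held over from the previous chord and resolving up by step — a retardation.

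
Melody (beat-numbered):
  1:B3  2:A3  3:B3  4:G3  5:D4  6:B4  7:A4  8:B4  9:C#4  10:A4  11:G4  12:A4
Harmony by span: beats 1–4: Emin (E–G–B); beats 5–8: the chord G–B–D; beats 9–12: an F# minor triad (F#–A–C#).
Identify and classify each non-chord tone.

The harmony at that moment is E minor triad (E, G, B); A3 is not a chord tone.
It is approached by step down from B3 and left by step up to B3.
Step away and step back to the same note — a neighbor tone (lower neighbor).
The harmony at that moment is G major triad (G, B, D); A4 is not a chord tone.
It is approached by step down from B4 and left by step up to B4.
Step away and step back to the same note — a neighbor tone (lower neighbor).
The harmony at that moment is F# minor triad (F#, A, C#); G4 is not a chord tone.
It is approached by step down from A4 and left by step up to A4.
Step away and step back to the same note — a neighbor tone (lower neighbor).

A3 (beat 2) — neighbor tone; A4 (beat 7) — neighbor tone; G4 (beat 11) — neighbor tone.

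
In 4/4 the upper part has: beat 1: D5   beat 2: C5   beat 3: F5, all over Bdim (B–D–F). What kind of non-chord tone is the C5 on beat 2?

The harmony at that moment is B diminished triad (B, D, F); C5 is not a chord tone.
It is approached by step down from D5 and left by leap up to F5.
Step in, leap out, on a weak beat — an escape tone.

Escape tone.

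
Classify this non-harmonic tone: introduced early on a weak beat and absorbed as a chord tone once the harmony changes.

Anticipation.

Approach: ahead of the chord change (typically by step), so it is dissonant against the current harmony. Departure: none — the same pitch is restated or held and is a chord tone of the new harmony.
Dissonant first, consonant once the harmony catches up: the note simply arrives early — an anticipation. (The reverse timing, consonant first and dissonant after the change, would be a suspension or retardation.)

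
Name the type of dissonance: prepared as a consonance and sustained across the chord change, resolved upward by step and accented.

Retardation.

Approach: by preparation — the pitch is first a chord tone, then held (tied or repeated) while the harmony changes under it. Departure: up by step. Metric position: strong.
A prepared dissonance that resolves upward by step — a retardation. (The same figure resolving downward would be a suspension.)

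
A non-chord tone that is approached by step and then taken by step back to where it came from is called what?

Approach: by step. Departure: by step in the opposite direction, back to the starting pitch.
Stepwise on both sides but reversing to return to the same chord tone — a neighbor tone. (Had it continued onward in the same direction it would be a passing tone instead.)

Neighbor tone.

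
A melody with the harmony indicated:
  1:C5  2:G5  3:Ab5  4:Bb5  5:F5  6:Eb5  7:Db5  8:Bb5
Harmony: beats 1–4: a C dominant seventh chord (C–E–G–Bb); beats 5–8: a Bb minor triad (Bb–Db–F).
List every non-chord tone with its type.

Ab5 (beat 3) — passing tone; Eb5 (beat 6) — passing tone.

The harmony at that moment is C dominant seventh chord (C, E, G, Bb); Ab5 is not a chord tone.
It is approached by step up from G5 and left by step up to Bb5.
Step in, step out in the same direction — a passing tone.
The harmony at that moment is Bb minor triad (Bb, Db, F); Eb5 is not a chord tone.
It is approached by step down from F5 and left by step down to Db5.
Step in, step out in the same direction — a passing tone.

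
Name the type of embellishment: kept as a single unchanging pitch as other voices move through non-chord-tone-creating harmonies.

Approach: none. Departure: none — a single pitch is sustained while the chords change around it, passing through harmonies that do not contain it.
No melodic motion at all; the dissonance is created entirely by the moving harmonies against the stationary note — a pedal tone (pedal point).

Pedal tone.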